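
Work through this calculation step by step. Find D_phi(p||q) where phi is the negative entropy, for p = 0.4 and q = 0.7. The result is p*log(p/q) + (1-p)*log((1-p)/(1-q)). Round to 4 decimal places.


Bregman divergence with negative entropy generator:
D = p*log(p/q) + (1-p)*log((1-p)/(1-q)).
p = 0.4, q = 0.7.
p*log(p/q) = 0.4*log(0.4/0.7) = -0.223846.
(1-p)*log((1-p)/(1-q)) = 0.6*log(0.6/0.3) = 0.415888.
D = -0.223846 + 0.415888 = 0.1920

0.1920


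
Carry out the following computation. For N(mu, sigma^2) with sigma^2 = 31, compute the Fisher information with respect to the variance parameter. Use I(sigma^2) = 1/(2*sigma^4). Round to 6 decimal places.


Fisher information for variance: I(sigma^2) = 1/(2*sigma^4).
sigma^2 = 31, so sigma^4 = 961.
I = 1/(2*961) = 1/1922 = 0.000520

0.000520


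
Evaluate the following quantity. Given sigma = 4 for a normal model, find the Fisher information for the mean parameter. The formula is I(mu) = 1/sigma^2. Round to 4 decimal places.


The Fisher information for the mean of a normal distribution is I(mu) = 1/sigma^2.
sigma = 4, so sigma^2 = 16.
I(mu) = 1/16 = 0.0625

0.0625


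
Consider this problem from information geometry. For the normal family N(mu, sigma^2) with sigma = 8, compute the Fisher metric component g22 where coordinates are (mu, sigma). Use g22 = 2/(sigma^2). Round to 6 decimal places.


For the 2-parameter normal family, the Fisher metric has:
  g11 = 1/sigma^2, g22 = 2/sigma^2.
sigma = 8, sigma^2 = 64.
g22 = 0.031250

0.031250


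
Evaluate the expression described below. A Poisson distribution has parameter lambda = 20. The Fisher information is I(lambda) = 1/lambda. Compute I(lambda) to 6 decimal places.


Fisher information for Poisson: I(lambda) = 1/lambda.
lambda = 20.
I(lambda) = 1/20 = 0.050000

0.050000


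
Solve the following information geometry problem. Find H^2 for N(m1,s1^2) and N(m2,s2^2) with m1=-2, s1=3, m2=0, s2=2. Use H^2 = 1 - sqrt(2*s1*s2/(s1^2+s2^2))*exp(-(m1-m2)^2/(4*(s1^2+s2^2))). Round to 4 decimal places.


Squared Hellinger distance for Gaussians:
H^2 = 1 - sqrt(2*s1*s2/(s1^2+s2^2)) * exp(-(m1-m2)^2/(4*(s1^2+s2^2))).
s1^2 = 9, s2^2 = 4, s1^2+s2^2 = 13.
sqrt(2*3*2/(13)) = 0.960769.
(m1-m2)^2 = (-2)^2 = 4.
exp(-4/(4*13)) = exp(-0.076923) = 0.925961.
H^2 = 1 - 0.960769*0.925961 = 0.1104

0.1104


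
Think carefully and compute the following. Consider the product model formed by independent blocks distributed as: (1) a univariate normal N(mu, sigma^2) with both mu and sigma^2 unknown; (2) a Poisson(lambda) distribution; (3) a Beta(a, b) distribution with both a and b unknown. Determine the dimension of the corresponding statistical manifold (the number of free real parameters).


The dimension of a statistical manifold equals the number of free
(independent) real parameters of the model. For a product of independent
blocks the parameter counts add.
- normal (mu, sigma^2): 2.
- Poisson (lambda): 1.
- Beta (a, b): 2.
Total = 2 + 1 + 2 = 5.
Dimension = 5

5


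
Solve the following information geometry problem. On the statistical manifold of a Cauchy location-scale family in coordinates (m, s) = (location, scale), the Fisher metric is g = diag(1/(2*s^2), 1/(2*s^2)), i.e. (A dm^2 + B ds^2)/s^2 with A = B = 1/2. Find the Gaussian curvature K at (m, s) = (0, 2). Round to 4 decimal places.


The metric has the form g = (A dm^2 + B ds^2)/s^2 with A = 1/2, B = 1/2.
Substitute u = sqrt(A/B)*m: g = B*(du^2 + ds^2)/s^2, i.e. B times the
Poincare upper half-plane metric, which has constant Gaussian curvature -1.
Scaling a 2D metric by a constant c divides the Gaussian curvature by c,
so K = -1/B = -1/(1/2) = -2.0000 everywhere (the point (m, s) = (0, 2) is irrelevant:
the curvature is constant).
The requested Gaussian curvature is K = -2.0000.

-2.0000


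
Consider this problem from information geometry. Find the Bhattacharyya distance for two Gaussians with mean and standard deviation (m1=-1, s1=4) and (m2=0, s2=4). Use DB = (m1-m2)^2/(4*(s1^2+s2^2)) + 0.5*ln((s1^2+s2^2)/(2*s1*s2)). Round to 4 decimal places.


Bhattacharyya distance between two Gaussians:
DB = (m1-m2)^2/(4*(s1^2+s2^2)) + (1/2)*ln((s1^2+s2^2)/(2*s1*s2)).
(m1-m2)^2 = (-1)^2 = 1.
s1^2+s2^2 = 16 + 16 = 32.
term1 = 1/128 = 0.007812.
term2 = 0.5*ln(32/32.0) = 0.0.
DB = 0.007812 + 0.0 = 0.0078

0.0078


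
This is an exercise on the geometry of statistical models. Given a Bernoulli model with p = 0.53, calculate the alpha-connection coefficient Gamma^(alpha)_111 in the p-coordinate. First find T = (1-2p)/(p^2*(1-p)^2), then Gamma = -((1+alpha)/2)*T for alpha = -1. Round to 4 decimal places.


Skewness (Amari-Chentsov) tensor: T = (1-2p)/(p^2*(1-p)^2).
p = 0.53, 1-2p = -0.06, p^2 = 0.2809, (1-p)^2 = 0.2209.
T = -0.06/(0.2809 * 0.2209) = -0.96695.
In the p-coordinate, Gamma^(alpha) = Gamma^(0) - (alpha/2)*T with Gamma^(0) = (1/2)*g'(p) = -T/2,
so Gamma^(alpha) = -((1+alpha)/2)*T.
alpha = -1, -(1+alpha)/2 = 0.0.
Gamma = 0.0 * -0.96695 = 0.0000

0.0000


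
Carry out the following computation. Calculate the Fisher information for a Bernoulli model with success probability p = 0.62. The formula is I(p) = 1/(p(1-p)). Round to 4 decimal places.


For Bernoulli(p), Fisher information is I(p) = 1/(p*(1-p)).
p = 0.62, 1-p = 0.38.
p*(1-p) = 0.2356.
I(p) = 1/0.2356 = 4.2445

4.2445


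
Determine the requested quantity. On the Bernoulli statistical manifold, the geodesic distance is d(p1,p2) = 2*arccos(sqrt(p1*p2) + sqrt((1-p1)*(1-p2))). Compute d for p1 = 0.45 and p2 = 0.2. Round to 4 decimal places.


Geodesic distance on Bernoulli manifold:
d(p1,p2) = 2*arccos(sqrt(p1*p2) + sqrt((1-p1)*(1-p2))).
sqrt(p1*p2) = sqrt(0.45*0.2) = 0.3.
sqrt((1-p1)*(1-p2)) = sqrt(0.55*0.8) = 0.663325.
arg = 0.3 + 0.663325 = 0.963325.
d = 2*arccos(0.963325) = 0.5433

0.5433


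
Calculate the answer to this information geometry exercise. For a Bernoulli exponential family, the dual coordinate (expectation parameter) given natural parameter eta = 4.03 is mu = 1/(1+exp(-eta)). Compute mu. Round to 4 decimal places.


Dual coordinate (expectation parameter) for Bernoulli:
mu = 1/(1+exp(-eta)).
eta = 4.03.
exp(-eta) = exp(-4.03) = 0.017774.
mu = 1/(1+0.017774) = 0.9825

0.9825


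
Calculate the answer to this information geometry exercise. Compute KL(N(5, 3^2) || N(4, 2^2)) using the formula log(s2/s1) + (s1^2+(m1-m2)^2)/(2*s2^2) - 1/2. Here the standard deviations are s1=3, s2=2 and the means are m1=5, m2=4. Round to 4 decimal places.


KL divergence between normal distributions:
KL = log(s2/s1) + (s1^2 + (m1-m2)^2)/(2*s2^2) - 1/2.
log(2/3) = -0.405465.
(3^2 + (5-4)^2)/(2*2^2) = (9 + 1)/8 = 1.25.
KL = -0.405465 + 1.25 - 0.5 = 0.3445

0.3445


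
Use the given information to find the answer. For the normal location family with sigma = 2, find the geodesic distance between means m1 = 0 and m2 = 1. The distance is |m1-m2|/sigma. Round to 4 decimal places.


On the fixed-variance normal subfamily, geodesic distance = |m1-m2|/sigma.
|0 - 1| = 1.
sigma = 2.
d = 1/2 = 0.5000

0.5000


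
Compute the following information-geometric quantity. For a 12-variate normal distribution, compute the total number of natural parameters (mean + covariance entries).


Exponential family dimension calculation:
For 12-dim MVN: mean has 12 params, covariance has 12*13/2 = 78 unique entries.
Total dim = 12 + 78 = 90.

90


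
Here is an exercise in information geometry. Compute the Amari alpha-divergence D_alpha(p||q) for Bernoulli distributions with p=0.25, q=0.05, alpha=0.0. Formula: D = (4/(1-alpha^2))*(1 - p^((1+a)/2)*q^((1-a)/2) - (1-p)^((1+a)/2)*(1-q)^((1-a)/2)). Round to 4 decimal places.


Amari alpha-divergence:
D = (4/(1-alpha^2))*(1 - p^((1+a)/2)*q^((1-a)/2) - (1-p)^((1+a)/2)*(1-q)^((1-a)/2)).
alpha = 0.0, p = 0.25, q = 0.05.
e1 = (1+alpha)/2 = 0.5, e2 = (1-alpha)/2 = 0.5.
t1 = p^e1 * q^e2 = 0.25^0.5 * 0.05^0.5 = 0.111803.
t2 = (1-p)^e1 * (1-q)^e2 = 0.75^0.5 * 0.95^0.5 = 0.844097.
4/(1-alpha^2) = 4.0.
D = 4.0*(1 - 0.111803 - 0.844097) = 0.1764

0.1764


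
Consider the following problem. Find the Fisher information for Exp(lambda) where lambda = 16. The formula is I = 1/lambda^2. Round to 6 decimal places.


Fisher information for exponential: I(lambda) = 1/lambda^2.
lambda = 16, lambda^2 = 256.
I = 1/256 = 0.003906

0.003906


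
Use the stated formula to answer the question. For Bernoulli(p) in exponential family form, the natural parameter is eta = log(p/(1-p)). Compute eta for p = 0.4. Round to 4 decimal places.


Natural parameter for Bernoulli: eta = log(p/(1-p)).
p = 0.4, 1-p = 0.6.
p/(1-p) = 0.666667.
eta = log(0.666667) = -0.4055

-0.4055


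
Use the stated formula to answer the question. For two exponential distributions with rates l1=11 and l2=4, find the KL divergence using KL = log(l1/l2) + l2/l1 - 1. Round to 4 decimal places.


KL divergence for exponential family:
KL = log(l1/l2) + l2/l1 - 1.
log(11/4) = 1.011601.
4/11 = 0.363636.
KL = 1.011601 + 0.363636 - 1 = 0.3752

0.3752


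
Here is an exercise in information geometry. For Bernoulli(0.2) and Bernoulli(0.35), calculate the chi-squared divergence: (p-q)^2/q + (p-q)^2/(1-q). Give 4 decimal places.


Chi-squared divergence between Bernoulli distributions:
chi^2 = (p-q)^2/q + (p-q)^2/(1-q).
p = 0.2, q = 0.35, p-q = -0.15.
(p-q)^2 = 0.0225.
term1 = 0.0225/0.35 = 0.064286.
term2 = 0.0225/0.65 = 0.034615.
chi^2 = 0.064286 + 0.034615 = 0.0989

0.0989


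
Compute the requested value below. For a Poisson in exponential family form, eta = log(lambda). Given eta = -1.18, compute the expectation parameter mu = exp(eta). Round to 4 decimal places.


Expectation parameter for Poisson exponential family:
mu = exp(eta).
eta = -1.18.
mu = exp(-1.18) = 0.3073

0.3073


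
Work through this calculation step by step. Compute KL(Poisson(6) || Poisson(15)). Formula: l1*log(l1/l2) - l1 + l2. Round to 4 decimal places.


KL divergence for Poisson:
KL = l1*log(l1/l2) - l1 + l2.
l1 = 6, l2 = 15.
log(6/15) = -0.916291.
l1*log(l1/l2) = 6 * -0.916291 = -5.497744.
KL = -5.497744 - 6 + 15 = 3.5023

3.5023


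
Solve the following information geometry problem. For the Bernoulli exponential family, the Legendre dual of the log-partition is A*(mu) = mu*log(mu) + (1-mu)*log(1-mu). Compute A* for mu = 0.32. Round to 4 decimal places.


Legendre transform for Bernoulli:
A*(mu) = mu*log(mu) + (1-mu)*log(1-mu).
mu = 0.32, 1-mu = 0.68.
mu*log(mu) = 0.32*log(0.32) = -0.364619.
(1-mu)*log(1-mu) = 0.68*log(0.68) = -0.26225.
A* = -0.364619 + -0.26225 = -0.6269

-0.6269


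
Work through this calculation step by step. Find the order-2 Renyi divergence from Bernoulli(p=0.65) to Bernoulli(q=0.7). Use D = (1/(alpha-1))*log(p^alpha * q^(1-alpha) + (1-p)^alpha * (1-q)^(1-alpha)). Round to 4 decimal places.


Renyi divergence of order alpha between Bernoulli distributions:
D = (1/(alpha-1))*log(p^alpha * q^(1-alpha) + (1-p)^alpha * (1-q)^(1-alpha)).
alpha = 2, p = 0.65, q = 0.7.
p^alpha * q^(1-alpha) = 0.65^2 * 0.7^-1 = 0.603571.
(1-p)^alpha * (1-q)^(1-alpha) = 0.35^2 * 0.3^-1 = 0.408333.
sum = 0.603571 + 0.408333 = 1.011905.
D = (1/1)*log(1.011905) = 0.0118

0.0118


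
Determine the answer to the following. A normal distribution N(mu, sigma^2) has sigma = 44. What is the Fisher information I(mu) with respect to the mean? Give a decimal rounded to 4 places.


The Fisher information for the mean of a normal distribution is I(mu) = 1/sigma^2.
sigma = 44, so sigma^2 = 1936.
I(mu) = 1/1936 = 0.0005

0.0005


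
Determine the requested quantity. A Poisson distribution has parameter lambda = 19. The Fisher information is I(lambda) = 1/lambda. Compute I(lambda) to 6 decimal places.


Fisher information for Poisson: I(lambda) = 1/lambda.
lambda = 19.
I(lambda) = 1/19 = 0.052632

0.052632


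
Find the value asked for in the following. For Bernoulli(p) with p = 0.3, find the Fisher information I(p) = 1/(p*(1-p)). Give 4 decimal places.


For Bernoulli(p), Fisher information is I(p) = 1/(p*(1-p)).
p = 0.3, 1-p = 0.7.
p*(1-p) = 0.21.
I(p) = 1/0.21 = 4.7619

4.7619


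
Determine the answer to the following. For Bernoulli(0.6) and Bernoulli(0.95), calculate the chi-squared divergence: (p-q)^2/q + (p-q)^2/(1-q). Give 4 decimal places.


Chi-squared divergence between Bernoulli distributions:
chi^2 = (p-q)^2/q + (p-q)^2/(1-q).
p = 0.6, q = 0.95, p-q = -0.35.
(p-q)^2 = 0.1225.
term1 = 0.1225/0.95 = 0.128947.
term2 = 0.1225/0.05 = 2.45.
chi^2 = 0.128947 + 2.45 = 2.5789

2.5789


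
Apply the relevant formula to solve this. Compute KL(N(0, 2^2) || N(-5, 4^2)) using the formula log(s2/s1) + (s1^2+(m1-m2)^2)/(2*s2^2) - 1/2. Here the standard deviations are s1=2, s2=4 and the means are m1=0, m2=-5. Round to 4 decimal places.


KL divergence between normal distributions:
KL = log(s2/s1) + (s1^2 + (m1-m2)^2)/(2*s2^2) - 1/2.
log(4/2) = 0.693147.
(2^2 + (0--5)^2)/(2*4^2) = (4 + 25)/32 = 0.90625.
KL = 0.693147 + 0.90625 - 0.5 = 1.0994

1.0994


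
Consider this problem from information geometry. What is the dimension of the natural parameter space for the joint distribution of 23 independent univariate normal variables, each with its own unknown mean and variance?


Exponential family dimension calculation:
Each univariate normal has two natural parameters (mu/sigma^2 and -1/(2 sigma^2)).
With 23 independent components, dim = 2 * 23 = 46.

46


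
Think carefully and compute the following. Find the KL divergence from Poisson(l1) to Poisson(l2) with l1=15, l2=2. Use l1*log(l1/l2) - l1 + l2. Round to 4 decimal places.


KL divergence for Poisson:
KL = l1*log(l1/l2) - l1 + l2.
l1 = 15, l2 = 2.
log(15/2) = 2.014903.
l1*log(l1/l2) = 15 * 2.014903 = 30.223545.
KL = 30.223545 - 15 + 2 = 17.2235

17.2235


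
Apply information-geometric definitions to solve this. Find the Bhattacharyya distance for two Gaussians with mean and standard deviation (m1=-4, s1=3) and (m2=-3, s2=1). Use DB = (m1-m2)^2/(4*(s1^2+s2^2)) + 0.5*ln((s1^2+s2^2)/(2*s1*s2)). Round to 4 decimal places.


Bhattacharyya distance between two Gaussians:
DB = (m1-m2)^2/(4*(s1^2+s2^2)) + (1/2)*ln((s1^2+s2^2)/(2*s1*s2)).
(m1-m2)^2 = (-1)^2 = 1.
s1^2+s2^2 = 9 + 1 = 10.
term1 = 1/40 = 0.025.
term2 = 0.5*ln(10/6.0) = 0.255413.
DB = 0.025 + 0.255413 = 0.2804

0.2804


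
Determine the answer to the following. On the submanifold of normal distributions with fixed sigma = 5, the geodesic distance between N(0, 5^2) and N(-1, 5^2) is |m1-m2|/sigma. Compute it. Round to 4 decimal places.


On the fixed-variance normal subfamily, geodesic distance = |m1-m2|/sigma.
|0 - -1| = 1.
sigma = 5.
d = 1/5 = 0.2000

0.2000


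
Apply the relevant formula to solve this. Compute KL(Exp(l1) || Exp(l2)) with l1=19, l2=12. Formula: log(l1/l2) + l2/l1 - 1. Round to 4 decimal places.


KL divergence for exponential family:
KL = log(l1/l2) + l2/l1 - 1.
log(19/12) = 0.459532.
12/19 = 0.631579.
KL = 0.459532 + 0.631579 - 1 = 0.0911

0.0911


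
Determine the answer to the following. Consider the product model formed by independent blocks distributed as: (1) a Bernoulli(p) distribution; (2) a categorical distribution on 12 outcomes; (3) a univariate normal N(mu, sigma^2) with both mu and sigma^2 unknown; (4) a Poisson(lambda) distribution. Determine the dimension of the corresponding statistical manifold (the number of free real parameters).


The dimension of a statistical manifold equals the number of free
(independent) real parameters of the model. For a product of independent
blocks the parameter counts add.
- Bernoulli (p): 1.
- categorical on 12 outcomes (probabilities sum to 1): 12-1 = 11.
- normal (mu, sigma^2): 2.
- Poisson (lambda): 1.
Total = 1 + 11 + 2 + 1 = 15.
Dimension = 15

15


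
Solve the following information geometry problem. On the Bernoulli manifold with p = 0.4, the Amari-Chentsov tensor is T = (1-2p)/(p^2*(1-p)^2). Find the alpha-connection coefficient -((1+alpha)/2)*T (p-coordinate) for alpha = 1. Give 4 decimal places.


Skewness (Amari-Chentsov) tensor: T = (1-2p)/(p^2*(1-p)^2).
p = 0.4, 1-2p = 0.2, p^2 = 0.16, (1-p)^2 = 0.36.
T = 0.2/(0.16 * 0.36) = 3.472222.
In the p-coordinate, Gamma^(alpha) = Gamma^(0) - (alpha/2)*T with Gamma^(0) = (1/2)*g'(p) = -T/2,
so Gamma^(alpha) = -((1+alpha)/2)*T.
alpha = 1, -(1+alpha)/2 = -1.0.
Gamma = -1.0 * 3.472222 = -3.4722

-3.4722


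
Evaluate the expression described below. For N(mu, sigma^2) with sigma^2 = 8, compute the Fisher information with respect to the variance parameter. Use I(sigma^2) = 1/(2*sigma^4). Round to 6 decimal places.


Fisher information for variance: I(sigma^2) = 1/(2*sigma^4).
sigma^2 = 8, so sigma^4 = 64.
I = 1/(2*64) = 1/128 = 0.007813

0.007813


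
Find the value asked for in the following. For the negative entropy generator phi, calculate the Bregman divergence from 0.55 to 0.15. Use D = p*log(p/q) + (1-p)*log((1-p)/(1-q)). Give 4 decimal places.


Bregman divergence with negative entropy generator:
D = p*log(p/q) + (1-p)*log((1-p)/(1-q)).
p = 0.55, q = 0.15.
p*log(p/q) = 0.55*log(0.55/0.15) = 0.714606.
(1-p)*log((1-p)/(1-q)) = 0.45*log(0.45/0.85) = -0.286195.
D = 0.714606 + -0.286195 = 0.4284

0.4284


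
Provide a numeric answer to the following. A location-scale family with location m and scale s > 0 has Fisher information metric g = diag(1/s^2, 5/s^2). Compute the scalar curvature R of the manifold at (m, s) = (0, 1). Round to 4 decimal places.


The metric has the form g = (A dm^2 + B ds^2)/s^2 with A = 1, B = 5.
Substitute u = sqrt(A/B)*m: g = B*(du^2 + ds^2)/s^2, i.e. B times the
Poincare upper half-plane metric, which has constant Gaussian curvature -1.
Scaling a 2D metric by a constant c divides the Gaussian curvature by c,
so K = -1/B = -1/(5) = -0.2000 everywhere (the point (m, s) = (0, 1) is irrelevant:
the curvature is constant).
Scalar curvature in dimension 2: R = 2K = -2/(5) = -0.4000.

-0.4000


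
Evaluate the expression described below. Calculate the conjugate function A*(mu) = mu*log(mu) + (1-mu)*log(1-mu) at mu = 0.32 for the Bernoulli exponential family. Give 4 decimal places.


Legendre transform for Bernoulli:
A*(mu) = mu*log(mu) + (1-mu)*log(1-mu).
mu = 0.32, 1-mu = 0.68.
mu*log(mu) = 0.32*log(0.32) = -0.364619.
(1-mu)*log(1-mu) = 0.68*log(0.68) = -0.26225.
A* = -0.364619 + -0.26225 = -0.6269

-0.6269


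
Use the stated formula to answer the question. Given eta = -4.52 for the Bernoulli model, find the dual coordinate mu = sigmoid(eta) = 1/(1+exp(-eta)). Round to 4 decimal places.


Dual coordinate (expectation parameter) for Bernoulli:
mu = 1/(1+exp(-eta)).
eta = -4.52.
exp(-eta) = exp(4.52) = 91.835598.
mu = 1/(1+91.835598) = 0.0108

0.0108


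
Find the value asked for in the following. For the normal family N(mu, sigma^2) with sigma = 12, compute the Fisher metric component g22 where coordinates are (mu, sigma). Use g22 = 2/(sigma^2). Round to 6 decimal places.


For the 2-parameter normal family, the Fisher metric has:
  g11 = 1/sigma^2, g22 = 2/sigma^2.
sigma = 12, sigma^2 = 144.
g22 = 0.013889

0.013889


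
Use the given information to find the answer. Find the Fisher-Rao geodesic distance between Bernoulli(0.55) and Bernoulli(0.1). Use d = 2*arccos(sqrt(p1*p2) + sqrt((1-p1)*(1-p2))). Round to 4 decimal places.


Geodesic distance on Bernoulli manifold:
d(p1,p2) = 2*arccos(sqrt(p1*p2) + sqrt((1-p1)*(1-p2))).
sqrt(p1*p2) = sqrt(0.55*0.1) = 0.234521.
sqrt((1-p1)*(1-p2)) = sqrt(0.45*0.9) = 0.636396.
arg = 0.234521 + 0.636396 = 0.870917.
d = 2*arccos(0.870917) = 1.0275

1.0275


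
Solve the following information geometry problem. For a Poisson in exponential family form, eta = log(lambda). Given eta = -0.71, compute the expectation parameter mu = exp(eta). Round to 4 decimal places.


Expectation parameter for Poisson exponential family:
mu = exp(eta).
eta = -0.71.
mu = exp(-0.71) = 0.4916

0.4916


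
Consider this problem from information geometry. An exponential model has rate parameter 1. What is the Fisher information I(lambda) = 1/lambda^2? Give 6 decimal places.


Fisher information for exponential: I(lambda) = 1/lambda^2.
lambda = 1, lambda^2 = 1.
I = 1/1 = 1.000000

1.000000


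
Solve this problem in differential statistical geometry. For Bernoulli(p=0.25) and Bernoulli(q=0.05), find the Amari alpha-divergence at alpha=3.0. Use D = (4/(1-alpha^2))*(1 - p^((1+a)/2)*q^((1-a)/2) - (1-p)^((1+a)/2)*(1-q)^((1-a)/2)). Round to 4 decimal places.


Amari alpha-divergence:
D = (4/(1-alpha^2))*(1 - p^((1+a)/2)*q^((1-a)/2) - (1-p)^((1+a)/2)*(1-q)^((1-a)/2)).
alpha = 3.0, p = 0.25, q = 0.05.
e1 = (1+alpha)/2 = 2.0, e2 = (1-alpha)/2 = -1.0.
t1 = p^e1 * q^e2 = 0.25^2.0 * 0.05^-1.0 = 1.25.
t2 = (1-p)^e1 * (1-q)^e2 = 0.75^2.0 * 0.95^-1.0 = 0.592105.
4/(1-alpha^2) = -0.5.
D = -0.5*(1 - 1.25 - 0.592105) = 0.4211

0.4211


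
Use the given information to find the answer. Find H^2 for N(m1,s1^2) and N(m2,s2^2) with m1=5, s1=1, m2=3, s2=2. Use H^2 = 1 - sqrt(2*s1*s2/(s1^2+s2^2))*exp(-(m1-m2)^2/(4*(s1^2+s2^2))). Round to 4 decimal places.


Squared Hellinger distance for Gaussians:
H^2 = 1 - sqrt(2*s1*s2/(s1^2+s2^2)) * exp(-(m1-m2)^2/(4*(s1^2+s2^2))).
s1^2 = 1, s2^2 = 4, s1^2+s2^2 = 5.
sqrt(2*1*2/(5)) = 0.894427.
(m1-m2)^2 = (2)^2 = 4.
exp(-4/(4*5)) = exp(-0.2) = 0.818731.
H^2 = 1 - 0.894427*0.818731 = 0.2677

0.2677


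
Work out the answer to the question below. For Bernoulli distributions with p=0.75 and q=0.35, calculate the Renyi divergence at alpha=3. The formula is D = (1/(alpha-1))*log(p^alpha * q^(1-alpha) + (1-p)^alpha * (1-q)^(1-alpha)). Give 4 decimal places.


Renyi divergence of order alpha between Bernoulli distributions:
D = (1/(alpha-1))*log(p^alpha * q^(1-alpha) + (1-p)^alpha * (1-q)^(1-alpha)).
alpha = 3, p = 0.75, q = 0.35.
p^alpha * q^(1-alpha) = 0.75^3 * 0.35^-2 = 3.443878.
(1-p)^alpha * (1-q)^(1-alpha) = 0.25^3 * 0.65^-2 = 0.036982.
sum = 3.443878 + 0.036982 = 3.48086.
D = (1/2)*log(3.48086) = 0.6236

0.6236


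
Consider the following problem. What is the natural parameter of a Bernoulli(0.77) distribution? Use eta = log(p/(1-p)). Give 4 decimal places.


Natural parameter for Bernoulli: eta = log(p/(1-p)).
p = 0.77, 1-p = 0.23.
p/(1-p) = 3.347826.
eta = log(3.347826) = 1.2083

1.2083


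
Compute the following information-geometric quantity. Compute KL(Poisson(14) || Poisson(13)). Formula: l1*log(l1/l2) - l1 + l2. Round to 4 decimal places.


KL divergence for Poisson:
KL = l1*log(l1/l2) - l1 + l2.
l1 = 14, l2 = 13.
log(14/13) = 0.074108.
l1*log(l1/l2) = 14 * 0.074108 = 1.037512.
KL = 1.037512 - 14 + 13 = 0.0375

0.0375


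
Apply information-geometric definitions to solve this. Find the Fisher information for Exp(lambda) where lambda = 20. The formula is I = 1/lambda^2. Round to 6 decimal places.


Fisher information for exponential: I(lambda) = 1/lambda^2.
lambda = 20, lambda^2 = 400.
I = 1/400 = 0.002500

0.002500


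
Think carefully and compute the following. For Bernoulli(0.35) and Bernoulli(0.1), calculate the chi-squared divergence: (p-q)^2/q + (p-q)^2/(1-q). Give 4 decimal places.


Chi-squared divergence between Bernoulli distributions:
chi^2 = (p-q)^2/q + (p-q)^2/(1-q).
p = 0.35, q = 0.1, p-q = 0.25.
(p-q)^2 = 0.0625.
term1 = 0.0625/0.1 = 0.625.
term2 = 0.0625/0.9 = 0.069444.
chi^2 = 0.625 + 0.069444 = 0.6944

0.6944


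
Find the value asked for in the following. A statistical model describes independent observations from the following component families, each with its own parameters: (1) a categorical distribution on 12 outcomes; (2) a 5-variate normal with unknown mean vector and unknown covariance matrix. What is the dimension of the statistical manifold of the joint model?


The dimension of a statistical manifold equals the number of free
(independent) real parameters of the model. For a product of independent
blocks the parameter counts add.
- categorical on 12 outcomes (probabilities sum to 1): 12-1 = 11.
- 5-variate normal: 5 (mean) + 5*6/2 = 15 (symmetric covariance) = 20.
Total = 11 + 20 = 31.
Dimension = 31

31


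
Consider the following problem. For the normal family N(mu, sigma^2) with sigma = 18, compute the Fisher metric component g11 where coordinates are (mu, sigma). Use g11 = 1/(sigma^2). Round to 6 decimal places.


For the 2-parameter normal family, the Fisher metric has:
  g11 = 1/sigma^2, g22 = 2/sigma^2.
sigma = 18, sigma^2 = 324.
g11 = 0.003086

0.003086


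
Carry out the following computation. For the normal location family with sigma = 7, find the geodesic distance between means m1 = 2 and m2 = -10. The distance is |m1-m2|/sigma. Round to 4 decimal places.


On the fixed-variance normal subfamily, geodesic distance = |m1-m2|/sigma.
|2 - -10| = 12.
sigma = 7.
d = 12/7 = 1.7143

1.7143


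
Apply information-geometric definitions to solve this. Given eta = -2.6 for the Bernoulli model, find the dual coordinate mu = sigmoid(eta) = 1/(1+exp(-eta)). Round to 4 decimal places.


Dual coordinate (expectation parameter) for Bernoulli:
mu = 1/(1+exp(-eta)).
eta = -2.6.
exp(-eta) = exp(2.6) = 13.463738.
mu = 1/(1+13.463738) = 0.0691

0.0691


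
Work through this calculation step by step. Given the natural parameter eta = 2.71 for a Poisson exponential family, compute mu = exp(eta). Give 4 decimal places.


Expectation parameter for Poisson exponential family:
mu = exp(eta).
eta = 2.71.
mu = exp(2.71) = 15.0293

15.0293


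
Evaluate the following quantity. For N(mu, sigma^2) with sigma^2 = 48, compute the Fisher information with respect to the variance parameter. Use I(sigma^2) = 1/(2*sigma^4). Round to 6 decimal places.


Fisher information for variance: I(sigma^2) = 1/(2*sigma^4).
sigma^2 = 48, so sigma^4 = 2304.
I = 1/(2*2304) = 1/4608 = 0.000217

0.000217


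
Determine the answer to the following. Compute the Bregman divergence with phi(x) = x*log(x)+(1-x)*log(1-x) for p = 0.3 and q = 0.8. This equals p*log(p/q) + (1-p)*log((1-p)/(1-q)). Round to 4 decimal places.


Bregman divergence with negative entropy generator:
D = p*log(p/q) + (1-p)*log((1-p)/(1-q)).
p = 0.3, q = 0.8.
p*log(p/q) = 0.3*log(0.3/0.8) = -0.294249.
(1-p)*log((1-p)/(1-q)) = 0.7*log(0.7/0.2) = 0.876934.
D = -0.294249 + 0.876934 = 0.5827

0.5827


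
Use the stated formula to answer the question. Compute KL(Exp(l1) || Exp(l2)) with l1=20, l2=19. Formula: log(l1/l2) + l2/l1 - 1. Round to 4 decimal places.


KL divergence for exponential family:
KL = log(l1/l2) + l2/l1 - 1.
log(20/19) = 0.051293.
19/20 = 0.95.
KL = 0.051293 + 0.95 - 1 = 0.0013

0.0013


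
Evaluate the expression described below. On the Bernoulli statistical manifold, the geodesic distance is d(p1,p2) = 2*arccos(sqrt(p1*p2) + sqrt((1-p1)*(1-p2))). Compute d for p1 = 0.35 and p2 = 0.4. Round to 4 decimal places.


Geodesic distance on Bernoulli manifold:
d(p1,p2) = 2*arccos(sqrt(p1*p2) + sqrt((1-p1)*(1-p2))).
sqrt(p1*p2) = sqrt(0.35*0.4) = 0.374166.
sqrt((1-p1)*(1-p2)) = sqrt(0.65*0.6) = 0.6245.
arg = 0.374166 + 0.6245 = 0.998666.
d = 2*arccos(0.998666) = 0.1033

0.1033


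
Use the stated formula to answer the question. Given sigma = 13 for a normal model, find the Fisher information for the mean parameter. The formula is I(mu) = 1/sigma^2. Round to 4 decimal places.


The Fisher information for the mean of a normal distribution is I(mu) = 1/sigma^2.
sigma = 13, so sigma^2 = 169.
I(mu) = 1/169 = 0.0059

0.0059


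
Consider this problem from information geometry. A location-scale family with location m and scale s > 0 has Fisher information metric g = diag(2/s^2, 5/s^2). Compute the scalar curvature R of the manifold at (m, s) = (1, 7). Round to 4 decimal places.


The metric has the form g = (A dm^2 + B ds^2)/s^2 with A = 2, B = 5.
Substitute u = sqrt(A/B)*m: g = B*(du^2 + ds^2)/s^2, i.e. B times the
Poincare upper half-plane metric, which has constant Gaussian curvature -1.
Scaling a 2D metric by a constant c divides the Gaussian curvature by c,
so K = -1/B = -1/(5) = -0.2000 everywhere (the point (m, s) = (1, 7) is irrelevant:
the curvature is constant).
Scalar curvature in dimension 2: R = 2K = -2/(5) = -0.4000.

-0.4000


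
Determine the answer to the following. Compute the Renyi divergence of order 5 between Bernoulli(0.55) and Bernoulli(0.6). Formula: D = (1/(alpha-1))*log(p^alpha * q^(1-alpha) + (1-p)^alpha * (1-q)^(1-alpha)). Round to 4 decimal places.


Renyi divergence of order alpha between Bernoulli distributions:
D = (1/(alpha-1))*log(p^alpha * q^(1-alpha) + (1-p)^alpha * (1-q)^(1-alpha)).
alpha = 5, p = 0.55, q = 0.6.
p^alpha * q^(1-alpha) = 0.55^5 * 0.6^-4 = 0.388337.
(1-p)^alpha * (1-q)^(1-alpha) = 0.45^5 * 0.4^-4 = 0.720813.
sum = 0.388337 + 0.720813 = 1.10915.
D = (1/4)*log(1.10915) = 0.0259

0.0259


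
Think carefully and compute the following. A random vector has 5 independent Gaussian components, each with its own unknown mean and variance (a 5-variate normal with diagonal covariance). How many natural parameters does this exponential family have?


Exponential family dimension calculation:
Each univariate normal has two natural parameters (mu/sigma^2 and -1/(2 sigma^2)).
With 5 independent components, dim = 2 * 5 = 10.

10


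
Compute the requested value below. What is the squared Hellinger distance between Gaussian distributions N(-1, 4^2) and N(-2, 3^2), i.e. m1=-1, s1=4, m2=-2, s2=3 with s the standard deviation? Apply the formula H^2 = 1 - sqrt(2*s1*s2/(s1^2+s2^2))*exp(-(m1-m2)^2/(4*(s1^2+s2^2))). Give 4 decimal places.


Squared Hellinger distance for Gaussians:
H^2 = 1 - sqrt(2*s1*s2/(s1^2+s2^2)) * exp(-(m1-m2)^2/(4*(s1^2+s2^2))).
s1^2 = 16, s2^2 = 9, s1^2+s2^2 = 25.
sqrt(2*4*3/(25)) = 0.979796.
(m1-m2)^2 = (1)^2 = 1.
exp(-1/(4*25)) = exp(-0.01) = 0.99005.
H^2 = 1 - 0.979796*0.99005 = 0.0300

0.0300


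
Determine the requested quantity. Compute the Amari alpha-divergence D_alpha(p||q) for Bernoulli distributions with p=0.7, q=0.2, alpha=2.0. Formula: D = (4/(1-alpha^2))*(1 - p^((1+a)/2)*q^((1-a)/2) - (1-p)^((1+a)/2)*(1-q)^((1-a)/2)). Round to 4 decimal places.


Amari alpha-divergence:
D = (4/(1-alpha^2))*(1 - p^((1+a)/2)*q^((1-a)/2) - (1-p)^((1+a)/2)*(1-q)^((1-a)/2)).
alpha = 2.0, p = 0.7, q = 0.2.
e1 = (1+alpha)/2 = 1.5, e2 = (1-alpha)/2 = -0.5.
t1 = p^e1 * q^e2 = 0.7^1.5 * 0.2^-0.5 = 1.30958.
t2 = (1-p)^e1 * (1-q)^e2 = 0.3^1.5 * 0.8^-0.5 = 0.183712.
4/(1-alpha^2) = -1.333333.
D = -1.333333*(1 - 1.30958 - 0.183712) = 0.6577

0.6577


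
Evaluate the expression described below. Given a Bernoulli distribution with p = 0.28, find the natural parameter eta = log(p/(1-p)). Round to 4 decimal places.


Natural parameter for Bernoulli: eta = log(p/(1-p)).
p = 0.28, 1-p = 0.72.
p/(1-p) = 0.388889.
eta = log(0.388889) = -0.9445

-0.9445


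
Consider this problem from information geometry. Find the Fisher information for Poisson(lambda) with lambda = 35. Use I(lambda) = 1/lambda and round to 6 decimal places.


Fisher information for Poisson: I(lambda) = 1/lambda.
lambda = 35.
I(lambda) = 1/35 = 0.028571

0.028571


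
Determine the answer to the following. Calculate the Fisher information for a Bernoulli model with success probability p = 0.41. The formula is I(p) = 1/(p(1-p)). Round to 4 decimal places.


For Bernoulli(p), Fisher information is I(p) = 1/(p*(1-p)).
p = 0.41, 1-p = 0.59.
p*(1-p) = 0.2419.
I(p) = 1/0.2419 = 4.1339

4.1339


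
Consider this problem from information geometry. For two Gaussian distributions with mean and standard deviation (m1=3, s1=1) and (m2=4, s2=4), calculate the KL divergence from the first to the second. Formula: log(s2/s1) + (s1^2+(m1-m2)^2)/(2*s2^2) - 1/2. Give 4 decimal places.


KL divergence between normal distributions:
KL = log(s2/s1) + (s1^2 + (m1-m2)^2)/(2*s2^2) - 1/2.
log(4/1) = 1.386294.
(1^2 + (3-4)^2)/(2*4^2) = (1 + 1)/32 = 0.0625.
KL = 1.386294 + 0.0625 - 0.5 = 0.9488

0.9488


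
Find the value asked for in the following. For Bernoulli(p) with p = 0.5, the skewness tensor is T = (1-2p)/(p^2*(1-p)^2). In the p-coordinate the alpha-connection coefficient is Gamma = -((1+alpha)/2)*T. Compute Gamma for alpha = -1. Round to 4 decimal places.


Skewness (Amari-Chentsov) tensor: T = (1-2p)/(p^2*(1-p)^2).
p = 0.5, 1-2p = 0.0, p^2 = 0.25, (1-p)^2 = 0.25.
T = 0.0/(0.25 * 0.25) = 0.0.
In the p-coordinate, Gamma^(alpha) = Gamma^(0) - (alpha/2)*T with Gamma^(0) = (1/2)*g'(p) = -T/2,
so Gamma^(alpha) = -((1+alpha)/2)*T.
alpha = -1, -(1+alpha)/2 = 0.0.
Gamma = 0.0 * 0.0 = 0.0000

0.0000


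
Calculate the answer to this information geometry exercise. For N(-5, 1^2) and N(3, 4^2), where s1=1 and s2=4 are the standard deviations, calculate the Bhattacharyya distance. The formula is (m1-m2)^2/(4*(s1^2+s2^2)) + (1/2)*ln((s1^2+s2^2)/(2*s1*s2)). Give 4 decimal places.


Bhattacharyya distance between two Gaussians:
DB = (m1-m2)^2/(4*(s1^2+s2^2)) + (1/2)*ln((s1^2+s2^2)/(2*s1*s2)).
(m1-m2)^2 = (-8)^2 = 64.
s1^2+s2^2 = 1 + 16 = 17.
term1 = 64/68 = 0.941176.
term2 = 0.5*ln(17/8.0) = 0.376886.
DB = 0.941176 + 0.376886 = 1.3181

1.3181


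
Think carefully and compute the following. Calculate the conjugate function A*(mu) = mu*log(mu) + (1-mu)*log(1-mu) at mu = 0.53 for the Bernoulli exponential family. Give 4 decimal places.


Legendre transform for Bernoulli:
A*(mu) = mu*log(mu) + (1-mu)*log(1-mu).
mu = 0.53, 1-mu = 0.47.
mu*log(mu) = 0.53*log(0.53) = -0.336485.
(1-mu)*log(1-mu) = 0.47*log(0.47) = -0.354861.
A* = -0.336485 + -0.354861 = -0.6913

-0.6913


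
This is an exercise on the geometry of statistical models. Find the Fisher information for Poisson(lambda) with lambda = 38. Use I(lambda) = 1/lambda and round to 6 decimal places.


Fisher information for Poisson: I(lambda) = 1/lambda.
lambda = 38.
I(lambda) = 1/38 = 0.026316

0.026316


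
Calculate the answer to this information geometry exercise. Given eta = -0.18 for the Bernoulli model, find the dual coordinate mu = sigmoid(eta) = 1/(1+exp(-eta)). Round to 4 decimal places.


Dual coordinate (expectation parameter) for Bernoulli:
mu = 1/(1+exp(-eta)).
eta = -0.18.
exp(-eta) = exp(0.18) = 1.197217.
mu = 1/(1+1.197217) = 0.4551

0.4551


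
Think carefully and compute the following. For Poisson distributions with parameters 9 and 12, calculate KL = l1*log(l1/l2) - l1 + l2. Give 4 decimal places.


KL divergence for Poisson:
KL = l1*log(l1/l2) - l1 + l2.
l1 = 9, l2 = 12.
log(9/12) = -0.287682.
l1*log(l1/l2) = 9 * -0.287682 = -2.589139.
KL = -2.589139 - 9 + 12 = 0.4109

0.4109


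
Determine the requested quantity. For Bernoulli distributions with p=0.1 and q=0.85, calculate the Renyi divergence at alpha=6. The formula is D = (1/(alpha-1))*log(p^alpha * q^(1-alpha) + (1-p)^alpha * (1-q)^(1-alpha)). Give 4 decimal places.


Renyi divergence of order alpha between Bernoulli distributions:
D = (1/(alpha-1))*log(p^alpha * q^(1-alpha) + (1-p)^alpha * (1-q)^(1-alpha)).
alpha = 6, p = 0.1, q = 0.85.
p^alpha * q^(1-alpha) = 0.1^6 * 0.85^-5 = 2e-06.
(1-p)^alpha * (1-q)^(1-alpha) = 0.9^6 * 0.15^-5 = 6998.4.
sum = 2e-06 + 6998.4 = 6998.400002.
D = (1/5)*log(6998.400002) = 1.7707

1.7707


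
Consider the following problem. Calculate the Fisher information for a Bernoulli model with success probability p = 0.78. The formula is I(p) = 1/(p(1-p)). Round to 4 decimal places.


For Bernoulli(p), Fisher information is I(p) = 1/(p*(1-p)).
p = 0.78, 1-p = 0.22.
p*(1-p) = 0.1716.
I(p) = 1/0.1716 = 5.8275

5.8275


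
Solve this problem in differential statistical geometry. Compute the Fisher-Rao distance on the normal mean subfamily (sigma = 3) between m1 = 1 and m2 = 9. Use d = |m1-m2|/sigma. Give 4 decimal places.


On the fixed-variance normal subfamily, geodesic distance = |m1-m2|/sigma.
|1 - 9| = 8.
sigma = 3.
d = 8/3 = 2.6667

2.6667


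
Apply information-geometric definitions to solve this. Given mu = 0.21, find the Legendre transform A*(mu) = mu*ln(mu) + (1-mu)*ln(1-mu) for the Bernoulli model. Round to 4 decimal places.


Legendre transform for Bernoulli:
A*(mu) = mu*log(mu) + (1-mu)*log(1-mu).
mu = 0.21, 1-mu = 0.79.
mu*log(mu) = 0.21*log(0.21) = -0.327736.
(1-mu)*log(1-mu) = 0.79*log(0.79) = -0.186221.
A* = -0.327736 + -0.186221 = -0.5140

-0.5140


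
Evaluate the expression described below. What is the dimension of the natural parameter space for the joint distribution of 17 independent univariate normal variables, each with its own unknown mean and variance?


Exponential family dimension calculation:
Each univariate normal has two natural parameters (mu/sigma^2 and -1/(2 sigma^2)).
With 17 independent components, dim = 2 * 17 = 34.

34


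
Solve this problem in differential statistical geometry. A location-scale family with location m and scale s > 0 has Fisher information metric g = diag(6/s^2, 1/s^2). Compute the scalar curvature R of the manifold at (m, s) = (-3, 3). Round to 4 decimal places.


The metric has the form g = (A dm^2 + B ds^2)/s^2 with A = 6, B = 1.
Substitute u = sqrt(A/B)*m: g = B*(du^2 + ds^2)/s^2, i.e. B times the
Poincare upper half-plane metric, which has constant Gaussian curvature -1.
Scaling a 2D metric by a constant c divides the Gaussian curvature by c,
so K = -1/B = -1/(1) = -1.0000 everywhere (the point (m, s) = (-3, 3) is irrelevant:
the curvature is constant).
Scalar curvature in dimension 2: R = 2K = -2/(1) = -2.0000.

-2.0000


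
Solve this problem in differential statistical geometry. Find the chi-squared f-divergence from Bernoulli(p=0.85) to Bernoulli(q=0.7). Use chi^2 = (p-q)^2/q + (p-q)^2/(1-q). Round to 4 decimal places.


Chi-squared divergence between Bernoulli distributions:
chi^2 = (p-q)^2/q + (p-q)^2/(1-q).
p = 0.85, q = 0.7, p-q = 0.15.
(p-q)^2 = 0.0225.
term1 = 0.0225/0.7 = 0.032143.
term2 = 0.0225/0.3 = 0.075.
chi^2 = 0.032143 + 0.075 = 0.1071

0.1071


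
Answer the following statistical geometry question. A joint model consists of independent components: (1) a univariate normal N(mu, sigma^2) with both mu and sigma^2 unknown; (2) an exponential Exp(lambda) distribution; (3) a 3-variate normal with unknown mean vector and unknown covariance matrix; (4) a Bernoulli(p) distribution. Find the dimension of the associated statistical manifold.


The dimension of a statistical manifold equals the number of free
(independent) real parameters of the model. For a product of independent
blocks the parameter counts add.
- normal (mu, sigma^2): 2.
- exponential (lambda): 1.
- 3-variate normal: 3 (mean) + 3*4/2 = 6 (symmetric covariance) = 9.
- Bernoulli (p): 1.
Total = 2 + 1 + 9 + 1 = 13.
Dimension = 13

13


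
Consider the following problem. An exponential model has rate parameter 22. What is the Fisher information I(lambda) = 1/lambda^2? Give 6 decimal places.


Fisher information for exponential: I(lambda) = 1/lambda^2.
lambda = 22, lambda^2 = 484.
I = 1/484 = 0.002066

0.002066


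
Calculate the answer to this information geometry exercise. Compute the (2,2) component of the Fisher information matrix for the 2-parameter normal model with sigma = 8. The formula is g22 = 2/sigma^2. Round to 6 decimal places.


For the 2-parameter normal family, the Fisher metric has:
  g11 = 1/sigma^2, g22 = 2/sigma^2.
sigma = 8, sigma^2 = 64.
g22 = 0.031250

0.031250


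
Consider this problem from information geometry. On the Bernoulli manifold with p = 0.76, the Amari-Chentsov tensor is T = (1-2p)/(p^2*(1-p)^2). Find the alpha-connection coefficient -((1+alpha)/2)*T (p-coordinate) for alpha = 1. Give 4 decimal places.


Skewness (Amari-Chentsov) tensor: T = (1-2p)/(p^2*(1-p)^2).
p = 0.76, 1-2p = -0.52, p^2 = 0.5776, (1-p)^2 = 0.0576.
T = -0.52/(0.5776 * 0.0576) = -15.629809.
In the p-coordinate, Gamma^(alpha) = Gamma^(0) - (alpha/2)*T with Gamma^(0) = (1/2)*g'(p) = -T/2,
so Gamma^(alpha) = -((1+alpha)/2)*T.
alpha = 1, -(1+alpha)/2 = -1.0.
Gamma = -1.0 * -15.629809 = 15.6298

15.6298


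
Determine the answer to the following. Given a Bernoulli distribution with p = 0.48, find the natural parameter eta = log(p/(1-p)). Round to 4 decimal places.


Natural parameter for Bernoulli: eta = log(p/(1-p)).
p = 0.48, 1-p = 0.52.
p/(1-p) = 0.923077.
eta = log(0.923077) = -0.0800

-0.0800
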